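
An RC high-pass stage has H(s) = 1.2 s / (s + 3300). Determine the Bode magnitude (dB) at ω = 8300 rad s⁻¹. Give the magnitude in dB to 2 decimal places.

|j8300| = 8300
|j8300 + 3300| = √(8300² + 3300²) = 8932
|H(j8300)| = 1.2 × 8300 / 8932 = 1.1151
20 log₁₀(1.1151) = 0.946 dB

0.95 dB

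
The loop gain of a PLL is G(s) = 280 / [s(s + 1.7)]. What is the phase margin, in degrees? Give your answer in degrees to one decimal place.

5.8°

Gain crossover: |G(jω)| = 1 at ω ≈ 16.7 rad s⁻¹.
∠G(j16.7) = −90° − arctan(16.7/1.7) ≈ -174.18°
PM = 180° + (-174.18°) = 5.82°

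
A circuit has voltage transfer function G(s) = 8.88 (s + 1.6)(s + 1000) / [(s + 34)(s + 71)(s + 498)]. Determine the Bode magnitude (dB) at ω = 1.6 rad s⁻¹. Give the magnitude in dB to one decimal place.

-35.6 dB

|j1.6 + 1.6| = √(1.6² + 1.6²) = 2.263
|j1.6 + 1000| = √(1.6² + 1000²) = 1000
|j1.6 + 34| = √(1.6² + 34²) = 34.04
|j1.6 + 71| = √(1.6² + 71²) = 71.02
|j1.6 + 498| = √(1.6² + 498²) = 498
|G(j1.6)| = 8.88 × 2.263 × 1000 / (34.04 × 71.02 × 498) = 0.016691
20 log₁₀(0.016691) = -35.55 dB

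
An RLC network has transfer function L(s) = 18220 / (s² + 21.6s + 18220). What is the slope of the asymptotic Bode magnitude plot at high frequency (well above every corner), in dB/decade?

With 0 zeros and 2 poles, the high-frequency asymptotic slope is 20 × (0 − 2) = -40 dB/decade.

-40 dB/decade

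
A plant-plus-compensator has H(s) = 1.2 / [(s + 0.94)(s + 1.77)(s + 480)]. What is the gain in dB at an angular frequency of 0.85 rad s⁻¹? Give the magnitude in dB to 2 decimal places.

-59.96 dB

|j0.85 + 0.94| = √(0.85² + 0.94²) = 1.267
|j0.85 + 1.77| = √(0.85² + 1.77²) = 1.964
|j0.85 + 480| = √(0.85² + 480²) = 480
|H(j0.85)| = 1.2 / (1.267 × 1.964 × 480) = 0.0010047
20 log₁₀(0.0010047) = -59.960 dB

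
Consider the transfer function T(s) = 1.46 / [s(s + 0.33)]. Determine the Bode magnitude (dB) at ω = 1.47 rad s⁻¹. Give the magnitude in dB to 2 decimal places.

|j1.47 + 0.33| = √(1.47² + 0.33²) = 1.507
|j1.47| = 1.47
|T(j1.47)| = 1.46 / (1.507 × 1.47) = 0.65924
20 log₁₀(0.65924) = -3.619 dB

-3.62 dB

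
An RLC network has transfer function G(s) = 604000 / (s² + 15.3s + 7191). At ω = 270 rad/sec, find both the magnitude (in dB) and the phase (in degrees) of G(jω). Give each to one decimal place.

|G| = 19.3 dB, ∠G = -176.4°

|(j270)² + 15.3(j270) + 7191| = |-65709 + j4131| = 6.584e+04
|G(j270)| = 604000 / 6.584e+04 = 9.1739
20 log₁₀(9.1739) = 19.25 dB
∠[(j270)² + 15.3(j270) + 7191] = ∠[-65709 + j4131] = 176.40°
∠G(j270) = −176.40° = -176.40°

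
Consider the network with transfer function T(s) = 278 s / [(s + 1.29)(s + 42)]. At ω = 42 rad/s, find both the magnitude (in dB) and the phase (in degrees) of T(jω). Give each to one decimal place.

|T| = 13.4 dB, ∠T = -43.2°

|j42| = 42
|j42 + 1.29| = √(42² + 1.29²) = 42.02
|j42 + 42| = √(42² + 42²) = 59.4
|T(j42)| = 278 × 42 / (42.02 × 59.4) = 4.6782
20 log₁₀(4.6782) = 13.40 dB
∠(j42) = 90.00°
∠(j42 + 1.29) = arctan(42/1.29) = 88.24°
∠(j42 + 42) = arctan(42/42) = 45.00°
∠T(j42) = 90.00° − (88.24° + 45.00°) = -43.24°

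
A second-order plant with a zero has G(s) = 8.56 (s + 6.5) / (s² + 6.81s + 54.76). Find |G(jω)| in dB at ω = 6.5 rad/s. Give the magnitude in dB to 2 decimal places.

|j6.5 + 6.5| = √(6.5² + 6.5²) = 9.192
|(j6.5)² + 6.81(j6.5) + 54.76| = |12.51 + j44.265| = 46
|G(j6.5)| = 8.56 × 9.192 / 46 = 1.7106
20 log₁₀(1.7106) = 4.663 dB

4.66 dB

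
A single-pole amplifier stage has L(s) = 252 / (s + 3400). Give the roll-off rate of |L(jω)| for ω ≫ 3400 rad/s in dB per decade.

With 0 zeros and 1 pole, the high-frequency asymptotic slope is 20 × (0 − 1) = -20 dB/decade.

-20 dB/decade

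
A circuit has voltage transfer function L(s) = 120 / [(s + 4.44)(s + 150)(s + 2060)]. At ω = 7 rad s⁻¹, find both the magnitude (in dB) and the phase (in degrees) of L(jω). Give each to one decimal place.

|L| = -86.6 dB, ∠L = -60.5°

|j7 + 4.44| = √(7² + 4.44²) = 8.289
|j7 + 150| = √(7² + 150²) = 150.2
|j7 + 2060| = √(7² + 2060²) = 2060
|L(j7)| = 120 / (8.289 × 150.2 × 2060) = 4.6798e-05
20 log₁₀(4.6798e-05) = -86.60 dB
∠(j7 + 4.44) = arctan(7/4.44) = 57.61°
∠(j7 + 150) = arctan(7/150) = 2.67°
∠(j7 + 2060) = arctan(7/2060) = 0.19°
∠L(j7) = − (57.61° + 2.67° + 0.19°) = -60.48°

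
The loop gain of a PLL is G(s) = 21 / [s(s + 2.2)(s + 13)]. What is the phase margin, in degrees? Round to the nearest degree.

69°

Gain crossover: |G(jω)| = 1 at ω ≈ 0.699 rad/sec.
∠G(j0.699) = −90° − arctan(0.699/2.2) − arctan(0.699/13) ≈ -110.70°
PM = 180° + (-110.70°) = 69.30°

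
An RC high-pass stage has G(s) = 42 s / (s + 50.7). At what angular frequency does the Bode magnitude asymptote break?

The single real pole at s = −50.7 gives a corner at ω = 50.7 rad/s.

50.7 rad/s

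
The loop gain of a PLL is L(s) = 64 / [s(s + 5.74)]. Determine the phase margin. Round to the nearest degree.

39°

Gain crossover: |L(jω)| = 1 at ω ≈ 7.04 rad/sec.
∠L(j7.04) = −90° − arctan(7.04/5.74) ≈ -140.82°
PM = 180° + (-140.82°) = 39.18°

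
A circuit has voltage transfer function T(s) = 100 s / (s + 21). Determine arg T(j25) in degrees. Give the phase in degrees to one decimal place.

∠(j25) = 90.00°
∠(j25 + 21) = arctan(25/21) = 49.97°
∠T(j25) = 90.00° − 49.97° = 40.03°

40.0 deg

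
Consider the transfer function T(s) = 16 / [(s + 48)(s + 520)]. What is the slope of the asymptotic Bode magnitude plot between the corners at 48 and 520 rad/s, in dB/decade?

-20 dB/decade

In this band the factors already past their corner are: pole at 48; net slope = -20 dB/decade.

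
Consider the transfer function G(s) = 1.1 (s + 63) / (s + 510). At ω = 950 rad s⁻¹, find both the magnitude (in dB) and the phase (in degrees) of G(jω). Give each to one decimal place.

|G| = -0.3 dB, ∠G = 24.4°

|j950 + 63| = √(950² + 63²) = 952.1
|j950 + 510| = √(950² + 510²) = 1078
|G(j950)| = 1.1 × 952.1 / 1078 = 0.9713
20 log₁₀(0.9713) = -0.25 dB
∠(j950 + 63) = arctan(950/63) = 86.21°
∠(j950 + 510) = arctan(950/510) = 61.77°
∠G(j950) = 86.21° − 61.77° = 24.43°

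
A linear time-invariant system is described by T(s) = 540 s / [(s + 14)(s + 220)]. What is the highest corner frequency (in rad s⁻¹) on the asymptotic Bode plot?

220 rad s⁻¹

Break frequencies occur at each pole and zero magnitude: 14 rad s⁻¹, 220 rad s⁻¹.
The highest is 220 rad s⁻¹.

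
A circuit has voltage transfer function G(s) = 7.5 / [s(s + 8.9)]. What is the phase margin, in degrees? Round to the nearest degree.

Gain crossover: |G(jω)| = 1 at ω ≈ 0.839 rad s⁻¹.
∠G(j0.839) = −90° − arctan(0.839/8.9) ≈ -95.39°
PM = 180° + (-95.39°) = 84.61°

85°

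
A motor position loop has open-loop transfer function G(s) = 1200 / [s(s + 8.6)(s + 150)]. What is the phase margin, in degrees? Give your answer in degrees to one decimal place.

Gain crossover: |G(jω)| = 1 at ω ≈ 0.925 rad/s.
∠G(j0.925) = −90° − arctan(0.925/8.6) − arctan(0.925/150) ≈ -96.49°
PM = 180° + (-96.49°) = 83.51°

83.5°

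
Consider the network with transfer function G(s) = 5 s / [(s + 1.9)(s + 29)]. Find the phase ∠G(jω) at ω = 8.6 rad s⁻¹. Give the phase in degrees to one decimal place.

-4.1°

∠(j8.6) = 90.00°
∠(j8.6 + 1.9) = arctan(8.6/1.9) = 77.54°
∠(j8.6 + 29) = arctan(8.6/29) = 16.52°
∠G(j8.6) = 90.00° − (77.54° + 16.52°) = -4.06°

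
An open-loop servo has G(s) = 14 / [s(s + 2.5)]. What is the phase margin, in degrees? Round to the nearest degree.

37 deg

Gain crossover: |G(jω)| = 1 at ω ≈ 3.35 rad/sec.
∠G(j3.35) = −90° − arctan(3.35/2.5) ≈ -143.26°
PM = 180° + (-143.26°) = 36.74°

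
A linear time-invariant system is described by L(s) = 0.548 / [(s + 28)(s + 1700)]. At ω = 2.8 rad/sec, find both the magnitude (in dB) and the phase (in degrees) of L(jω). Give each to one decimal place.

|L| = -98.8 dB, ∠L = -5.8°

|j2.8 + 28| = √(2.8² + 28²) = 28.14
|j2.8 + 1700| = √(2.8² + 1700²) = 1700
|L(j2.8)| = 0.548 / (28.14 × 1700) = 1.1455e-05
20 log₁₀(1.1455e-05) = -98.82 dB
∠(j2.8 + 28) = arctan(2.8/28) = 5.71°
∠(j2.8 + 1700) = arctan(2.8/1700) = 0.09°
∠L(j2.8) = − (5.71° + 0.09°) = -5.80°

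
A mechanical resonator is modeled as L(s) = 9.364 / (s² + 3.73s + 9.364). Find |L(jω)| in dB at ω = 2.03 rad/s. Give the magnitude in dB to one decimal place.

0.1 dB

|(j2.03)² + 3.73(j2.03) + 9.364| = |5.2431 + j7.5719| = 9.21
|L(j2.03)| = 9.364 / 9.21 = 1.0167
20 log₁₀(1.0167) = 0.14 dB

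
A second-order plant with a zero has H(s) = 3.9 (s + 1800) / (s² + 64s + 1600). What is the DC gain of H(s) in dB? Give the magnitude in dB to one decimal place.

12.8 dB

H(0) = 3.9 × 1800 / 1600 = 4.3875
20 log₁₀(4.3875) = 12.84 dB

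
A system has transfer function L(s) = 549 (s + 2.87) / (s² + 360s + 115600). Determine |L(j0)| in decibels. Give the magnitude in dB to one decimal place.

L(0) = 549 × 2.87 / 115600 = 0.01363
20 log₁₀(0.01363) = -37.31 dB

-37.3 dB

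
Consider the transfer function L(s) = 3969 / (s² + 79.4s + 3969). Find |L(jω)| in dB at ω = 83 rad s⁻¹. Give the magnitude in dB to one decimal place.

|(j83)² + 79.4(j83) + 3969| = |-2920 + j6590.2| = 7208
|L(j83)| = 3969 / 7208 = 0.55063
20 log₁₀(0.55063) = -5.18 dB

-5.2 dB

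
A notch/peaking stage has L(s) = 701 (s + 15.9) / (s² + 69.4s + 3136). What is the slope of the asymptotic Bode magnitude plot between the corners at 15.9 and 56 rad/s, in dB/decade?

20 dB/decade

In this band the factors already past their corner are: zero at 15.9; net slope = 20 dB/decade.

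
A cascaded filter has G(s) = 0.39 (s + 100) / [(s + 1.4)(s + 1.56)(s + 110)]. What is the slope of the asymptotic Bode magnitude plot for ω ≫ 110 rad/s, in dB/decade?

With 1 zero and 3 poles, the high-frequency asymptotic slope is 20 × (1 − 3) = -40 dB/decade.

-40 dB/decade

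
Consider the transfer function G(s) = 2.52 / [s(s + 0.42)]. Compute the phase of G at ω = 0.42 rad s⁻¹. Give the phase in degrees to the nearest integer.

-135°

∠(j0.42 + 0.42) = arctan(0.42/0.42) = 45.00°
∠(j0.42) = 90.00°
∠G(j0.42) = − (45.00° + 90.00°) = -135.00°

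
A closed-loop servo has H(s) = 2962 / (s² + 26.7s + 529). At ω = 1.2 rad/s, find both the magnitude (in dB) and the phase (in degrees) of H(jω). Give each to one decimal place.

|H| = 15.0 dB, ∠H = -3.5 deg

|(j1.2)² + 26.7(j1.2) + 529| = |527.56 + j32.04| = 528.5
|H(j1.2)| = 2962 / 528.5 = 5.6042
20 log₁₀(5.6042) = 14.97 dB
∠[(j1.2)² + 26.7(j1.2) + 529] = ∠[527.56 + j32.04] = 3.48°
∠H(j1.2) = −3.48° = -3.48°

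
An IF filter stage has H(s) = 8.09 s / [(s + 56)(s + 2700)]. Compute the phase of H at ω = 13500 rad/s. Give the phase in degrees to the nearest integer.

∠(j13500) = 90.00°
∠(j13500 + 56) = arctan(13500/56) = 89.76°
∠(j13500 + 2700) = arctan(13500/2700) = 78.69°
∠H(j13500) = 90.00° − (89.76° + 78.69°) = -78.45°

-78°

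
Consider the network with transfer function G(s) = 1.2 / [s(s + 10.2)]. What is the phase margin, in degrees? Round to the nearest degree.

89°

Gain crossover: |G(jω)| = 1 at ω ≈ 0.118 rad s⁻¹.
∠G(j0.118) = −90° − arctan(0.118/10.2) ≈ -90.66°
PM = 180° + (-90.66°) = 89.34°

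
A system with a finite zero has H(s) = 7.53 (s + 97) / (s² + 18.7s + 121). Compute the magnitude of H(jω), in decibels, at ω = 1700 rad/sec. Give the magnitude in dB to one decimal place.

-47.1 dB

|j1700 + 97| = √(1700² + 97²) = 1703
|(j1700)² + 18.7(j1700) + 121| = |-2.8899e+06 + j31790| = 2.89e+06
|H(j1700)| = 7.53 × 1703 / 2.89e+06 = 0.0044365
20 log₁₀(0.0044365) = -47.06 dB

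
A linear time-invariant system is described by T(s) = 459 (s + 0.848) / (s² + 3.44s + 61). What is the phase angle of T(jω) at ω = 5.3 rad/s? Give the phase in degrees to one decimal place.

∠(j5.3 + 0.848) = arctan(5.3/0.848) = 80.91°
∠[(j5.3)² + 3.44(j5.3) + 61] = ∠[32.91 + j18.232] = 28.99°
∠T(j5.3) = 80.91° − 28.99° = 51.92°

51.9°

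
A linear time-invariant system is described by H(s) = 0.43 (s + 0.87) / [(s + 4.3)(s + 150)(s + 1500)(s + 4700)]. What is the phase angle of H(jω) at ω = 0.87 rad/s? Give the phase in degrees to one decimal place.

∠(j0.87 + 0.87) = arctan(0.87/0.87) = 45.00°
∠(j0.87 + 4.3) = arctan(0.87/4.3) = 11.44°
∠(j0.87 + 150) = arctan(0.87/150) = 0.33°
∠(j0.87 + 1500) = arctan(0.87/1500) = 0.03°
∠(j0.87 + 4700) = arctan(0.87/4700) = 0.01°
∠H(j0.87) = 45.00° − (11.44° + 0.33° + 0.03° + 0.01°) = 33.19°

33.2°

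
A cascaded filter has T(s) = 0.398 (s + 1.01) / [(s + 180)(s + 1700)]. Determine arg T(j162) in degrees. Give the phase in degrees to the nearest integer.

∠(j162 + 1.01) = arctan(162/1.01) = 89.64°
∠(j162 + 180) = arctan(162/180) = 41.99°
∠(j162 + 1700) = arctan(162/1700) = 5.44°
∠T(j162) = 89.64° − (41.99° + 5.44°) = 42.21°

42°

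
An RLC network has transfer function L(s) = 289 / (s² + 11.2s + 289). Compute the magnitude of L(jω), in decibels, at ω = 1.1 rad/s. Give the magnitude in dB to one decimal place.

|(j1.1)² + 11.2(j1.1) + 289| = |287.79 + j12.32| = 288.1
|L(j1.1)| = 289 / 288.1 = 1.0033
20 log₁₀(1.0033) = 0.03 dB

0.0 dB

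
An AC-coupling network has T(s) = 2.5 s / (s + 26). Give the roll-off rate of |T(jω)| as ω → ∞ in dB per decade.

With 1 zero and 1 pole, the high-frequency asymptotic slope is 20 × (1 − 1) = 0 dB/decade.

0 dB/decade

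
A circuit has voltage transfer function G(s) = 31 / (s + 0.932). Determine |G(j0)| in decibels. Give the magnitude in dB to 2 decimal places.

30.44 dB

G(0) = 31 / 0.932 = 33.262
20 log₁₀(33.262) = 30.439 dB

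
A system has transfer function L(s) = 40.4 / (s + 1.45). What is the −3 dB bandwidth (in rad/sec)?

For a single-pole low-pass, the −3 dB point is at the pole: ω = 1.45 rad/sec.

1.45 rad/sec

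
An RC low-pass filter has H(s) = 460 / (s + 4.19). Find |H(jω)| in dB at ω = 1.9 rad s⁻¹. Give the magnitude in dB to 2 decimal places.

|j1.9 + 4.19| = √(1.9² + 4.19²) = 4.601
|H(j1.9)| = 460 / 4.601 = 99.986
20 log₁₀(99.986) = 39.999 dB

40.00 dB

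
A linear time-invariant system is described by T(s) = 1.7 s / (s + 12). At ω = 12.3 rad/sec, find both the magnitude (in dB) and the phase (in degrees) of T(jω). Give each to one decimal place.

|T| = 1.7 dB, ∠T = 44.3°

|j12.3| = 12.3
|j12.3 + 12| = √(12.3² + 12²) = 17.18
|T(j12.3)| = 1.7 × 12.3 / 17.18 = 1.2168
20 log₁₀(1.2168) = 1.70 dB
∠(j12.3) = 90.00°
∠(j12.3 + 12) = arctan(12.3/12) = 45.71°
∠T(j12.3) = 90.00° − 45.71° = 44.29°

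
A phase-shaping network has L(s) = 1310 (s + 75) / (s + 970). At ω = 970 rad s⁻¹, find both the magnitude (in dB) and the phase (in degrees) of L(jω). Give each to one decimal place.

|L| = 59.4 dB, ∠L = 40.6 deg

|j970 + 75| = √(970² + 75²) = 972.9
|j970 + 970| = √(970² + 970²) = 1372
|L(j970)| = 1310 × 972.9 / 1372 = 929.07
20 log₁₀(929.07) = 59.36 dB
∠(j970 + 75) = arctan(970/75) = 85.58°
∠(j970 + 970) = arctan(970/970) = 45.00°
∠L(j970) = 85.58° − 45.00° = 40.58°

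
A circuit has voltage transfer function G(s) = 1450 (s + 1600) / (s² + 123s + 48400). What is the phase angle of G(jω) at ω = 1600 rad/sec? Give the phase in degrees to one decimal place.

-130.5°

∠(j1600 + 1600) = arctan(1600/1600) = 45.00°
∠[(j1600)² + 123(j1600) + 48400] = ∠[-2.5116e+06 + j1.968e+05] = 175.52°
∠G(j1600) = 45.00° − 175.52° = -130.52°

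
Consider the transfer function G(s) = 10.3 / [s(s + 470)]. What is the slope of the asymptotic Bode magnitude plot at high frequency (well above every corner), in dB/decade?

With 0 zeros and 2 poles, the high-frequency asymptotic slope is 20 × (0 − 2) = -40 dB/decade.

-40 dB/decade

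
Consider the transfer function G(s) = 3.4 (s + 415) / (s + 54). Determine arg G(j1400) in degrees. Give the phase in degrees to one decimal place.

-14.3°

∠(j1400 + 415) = arctan(1400/415) = 73.49°
∠(j1400 + 54) = arctan(1400/54) = 87.79°
∠G(j1400) = 73.49° − 87.79° = -14.30°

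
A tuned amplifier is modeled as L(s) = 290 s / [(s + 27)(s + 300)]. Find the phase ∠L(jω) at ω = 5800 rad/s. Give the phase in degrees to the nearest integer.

∠(j5800) = 90.00°
∠(j5800 + 27) = arctan(5800/27) = 89.73°
∠(j5800 + 300) = arctan(5800/300) = 87.04°
∠L(j5800) = 90.00° − (89.73° + 87.04°) = -86.77°

-87°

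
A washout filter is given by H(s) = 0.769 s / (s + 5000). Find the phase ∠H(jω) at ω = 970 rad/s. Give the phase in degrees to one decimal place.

∠(j970) = 90.00°
∠(j970 + 5000) = arctan(970/5000) = 10.98°
∠H(j970) = 90.00° − 10.98° = 79.02°

79.0°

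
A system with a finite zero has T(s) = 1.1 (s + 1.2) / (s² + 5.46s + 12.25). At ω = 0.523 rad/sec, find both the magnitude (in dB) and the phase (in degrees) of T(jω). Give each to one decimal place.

|j0.523 + 1.2| = √(0.523² + 1.2²) = 1.309
|(j0.523)² + 5.46(j0.523) + 12.25| = |11.976 + j2.8556| = 12.31
|T(j0.523)| = 1.1 × 1.309 / 12.31 = 0.11695
20 log₁₀(0.11695) = -18.64 dB
∠(j0.523 + 1.2) = arctan(0.523/1.2) = 23.55°
∠[(j0.523)² + 5.46(j0.523) + 12.25] = ∠[11.976 + j2.8556] = 13.41°
∠T(j0.523) = 23.55° − 13.41° = 10.14°

|T| = -18.6 dB, ∠T = 10.1°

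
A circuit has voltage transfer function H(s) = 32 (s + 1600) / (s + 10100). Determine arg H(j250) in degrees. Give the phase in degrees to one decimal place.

∠(j250 + 1600) = arctan(250/1600) = 8.88°
∠(j250 + 10100) = arctan(250/10100) = 1.42°
∠H(j250) = 8.88° − 1.42° = 7.46°

7.5 deg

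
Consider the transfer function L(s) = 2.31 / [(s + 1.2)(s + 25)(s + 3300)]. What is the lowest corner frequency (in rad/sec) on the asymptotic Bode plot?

1.2 rad/sec

Break frequencies occur at each pole and zero magnitude: 1.2 rad/sec, 25 rad/sec, 3300 rad/sec.
The lowest is 1.2 rad/sec.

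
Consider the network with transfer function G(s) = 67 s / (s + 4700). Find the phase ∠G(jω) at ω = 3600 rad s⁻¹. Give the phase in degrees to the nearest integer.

53°

∠(j3600) = 90.00°
∠(j3600 + 4700) = arctan(3600/4700) = 37.45°
∠G(j3600) = 90.00° − 37.45° = 52.55°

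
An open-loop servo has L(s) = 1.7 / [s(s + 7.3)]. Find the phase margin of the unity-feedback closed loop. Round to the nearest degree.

Gain crossover: |L(jω)| = 1 at ω ≈ 0.233 rad/s.
∠L(j0.233) = −90° − arctan(0.233/7.3) ≈ -91.83°
PM = 180° + (-91.83°) = 88.17°

88 deg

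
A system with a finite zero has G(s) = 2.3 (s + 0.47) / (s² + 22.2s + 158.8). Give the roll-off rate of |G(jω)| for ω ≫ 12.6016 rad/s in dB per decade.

-20 dB/decade

With 1 zero and 2 poles, the high-frequency asymptotic slope is 20 × (1 − 2) = -20 dB/decade.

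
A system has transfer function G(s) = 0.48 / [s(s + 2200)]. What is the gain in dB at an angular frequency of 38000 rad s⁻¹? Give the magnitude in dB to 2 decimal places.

|j38000 + 2200| = √(38000² + 2200²) = 3.806e+04
|j38000| = 3.8e+04
|G(j38000)| = 0.48 / (3.806e+04 × 3.8e+04) = 3.3185e-10
20 log₁₀(3.3185e-10) = -189.581 dB

-189.58 dB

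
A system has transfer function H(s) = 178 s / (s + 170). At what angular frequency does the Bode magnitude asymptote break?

The single real pole at s = −170 gives a corner at ω = 170 rad/sec.

170 rad/sec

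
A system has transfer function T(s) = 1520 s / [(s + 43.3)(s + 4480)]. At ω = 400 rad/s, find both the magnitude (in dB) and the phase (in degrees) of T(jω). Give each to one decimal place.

|j400| = 400
|j400 + 43.3| = √(400² + 43.3²) = 402.3
|j400 + 4480| = √(400² + 4480²) = 4498
|T(j400)| = 1520 × 400 / (402.3 × 4498) = 0.33598
20 log₁₀(0.33598) = -9.47 dB
∠(j400) = 90.00°
∠(j400 + 43.3) = arctan(400/43.3) = 83.82°
∠(j400 + 4480) = arctan(400/4480) = 5.10°
∠T(j400) = 90.00° − (83.82° + 5.10°) = 1.08°

|T| = -9.5 dB, ∠T = 1.1°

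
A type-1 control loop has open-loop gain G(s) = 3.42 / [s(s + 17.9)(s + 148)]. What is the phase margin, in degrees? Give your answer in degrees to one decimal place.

90.0°

Gain crossover: |G(jω)| = 1 at ω ≈ 0.00129 rad/s.
∠G(j0.00129) = −90° − arctan(0.00129/17.9) − arctan(0.00129/148) ≈ -90.00°
PM = 180° + (-90.00°) = 90.00°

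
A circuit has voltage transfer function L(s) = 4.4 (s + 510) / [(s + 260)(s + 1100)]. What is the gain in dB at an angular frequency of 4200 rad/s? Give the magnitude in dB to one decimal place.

-59.8 dB

|j4200 + 510| = √(4200² + 510²) = 4231
|j4200 + 260| = √(4200² + 260²) = 4208
|j4200 + 1100| = √(4200² + 1100²) = 4342
|L(j4200)| = 4.4 × 4231 / (4208 × 4342) = 0.0010189
20 log₁₀(0.0010189) = -59.84 dB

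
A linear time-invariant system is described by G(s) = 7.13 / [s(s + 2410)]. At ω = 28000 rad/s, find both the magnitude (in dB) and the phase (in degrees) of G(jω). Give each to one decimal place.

|G| = -160.9 dB, ∠G = -175.1°

|j28000 + 2410| = √(28000² + 2410²) = 2.81e+04
|j28000| = 2.8e+04
|G(j28000)| = 7.13 / (2.81e+04 × 2.8e+04) = 9.0609e-09
20 log₁₀(9.0609e-09) = -160.86 dB
∠(j28000 + 2410) = arctan(28000/2410) = 85.08°
∠(j28000) = 90.00°
∠G(j28000) = − (85.08° + 90.00°) = -175.08°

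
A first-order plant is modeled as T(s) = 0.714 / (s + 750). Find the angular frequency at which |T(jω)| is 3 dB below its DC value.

750 rad/s

For a single-pole low-pass, the −3 dB point is at the pole: ω = 750 rad/s.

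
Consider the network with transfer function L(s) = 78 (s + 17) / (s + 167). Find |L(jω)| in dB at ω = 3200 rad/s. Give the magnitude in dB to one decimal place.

|j3200 + 17| = √(3200² + 17²) = 3200
|j3200 + 167| = √(3200² + 167²) = 3204
|L(j3200)| = 78 × 3200 / 3204 = 77.895
20 log₁₀(77.895) = 37.83 dB

37.8 dB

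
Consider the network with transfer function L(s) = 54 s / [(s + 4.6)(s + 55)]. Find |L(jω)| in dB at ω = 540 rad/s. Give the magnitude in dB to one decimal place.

-20.0 dB

|j540| = 540
|j540 + 4.6| = √(540² + 4.6²) = 540
|j540 + 55| = √(540² + 55²) = 542.8
|L(j540)| = 54 × 540 / (540 × 542.8) = 0.099482
20 log₁₀(0.099482) = -20.05 dB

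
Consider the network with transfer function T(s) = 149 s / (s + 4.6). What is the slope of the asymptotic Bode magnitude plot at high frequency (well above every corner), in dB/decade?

0 dB/decade

With 1 zero and 1 pole, the high-frequency asymptotic slope is 20 × (1 − 1) = 0 dB/decade.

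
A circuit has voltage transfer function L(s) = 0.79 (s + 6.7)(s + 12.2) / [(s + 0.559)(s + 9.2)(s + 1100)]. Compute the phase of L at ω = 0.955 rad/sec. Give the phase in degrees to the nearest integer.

∠(j0.955 + 6.7) = arctan(0.955/6.7) = 8.11°
∠(j0.955 + 12.2) = arctan(0.955/12.2) = 4.48°
∠(j0.955 + 0.559) = arctan(0.955/0.559) = 59.66°
∠(j0.955 + 9.2) = arctan(0.955/9.2) = 5.93°
∠(j0.955 + 1100) = arctan(0.955/1100) = 0.05°
∠L(j0.955) = 8.11° + 4.48° − (59.66° + 5.93° + 0.05°) = -53.05°

-53°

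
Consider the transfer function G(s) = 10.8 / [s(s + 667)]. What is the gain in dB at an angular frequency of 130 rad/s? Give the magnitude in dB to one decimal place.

|j130 + 667| = √(130² + 667²) = 679.6
|j130| = 130
|G(j130)| = 10.8 / (679.6 × 130) = 0.00012225
20 log₁₀(0.00012225) = -78.25 dB

-78.3 dB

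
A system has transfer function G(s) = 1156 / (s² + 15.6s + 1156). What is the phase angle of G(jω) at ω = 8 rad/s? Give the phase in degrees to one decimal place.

∠[(j8)² + 15.6(j8) + 1156] = ∠[1092 + j124.8] = 6.52°
∠G(j8) = −6.52° = -6.52°

-6.5°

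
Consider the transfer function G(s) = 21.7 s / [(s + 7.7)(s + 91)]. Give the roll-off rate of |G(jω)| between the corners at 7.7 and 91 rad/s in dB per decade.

0 dB/decade

In this band the factors already past their corner are: 1 differentiator zero, pole at 7.7; net slope = 0 dB/decade.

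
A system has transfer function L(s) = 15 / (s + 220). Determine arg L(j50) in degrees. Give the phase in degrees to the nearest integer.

∠(j50 + 220) = arctan(50/220) = 12.80°
∠L(j50) = −12.80° = -12.80°

-13°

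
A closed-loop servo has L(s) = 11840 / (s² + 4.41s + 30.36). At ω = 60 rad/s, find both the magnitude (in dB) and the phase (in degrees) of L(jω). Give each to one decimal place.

|(j60)² + 4.41(j60) + 30.36| = |-3569.6 + j264.6| = 3579
|L(j60)| = 11840 / 3579 = 3.3078
20 log₁₀(3.3078) = 10.39 dB
∠[(j60)² + 4.41(j60) + 30.36] = ∠[-3569.6 + j264.6] = 175.76°
∠L(j60) = −175.76° = -175.76°

|L| = 10.4 dB, ∠L = -175.8 deg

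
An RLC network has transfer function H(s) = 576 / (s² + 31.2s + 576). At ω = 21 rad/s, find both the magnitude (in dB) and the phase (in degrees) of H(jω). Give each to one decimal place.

|H| = -1.3 dB, ∠H = -78.4 deg

|(j21)² + 31.2(j21) + 576| = |135 + j655.2| = 669
|H(j21)| = 576 / 669 = 0.86103
20 log₁₀(0.86103) = -1.30 dB
∠[(j21)² + 31.2(j21) + 576] = ∠[135 + j655.2] = 78.36°
∠H(j21) = −78.36° = -78.36°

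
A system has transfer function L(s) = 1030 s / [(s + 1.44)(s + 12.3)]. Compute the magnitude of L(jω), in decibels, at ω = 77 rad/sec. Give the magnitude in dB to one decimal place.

|j77| = 77
|j77 + 1.44| = √(77² + 1.44²) = 77.01
|j77 + 12.3| = √(77² + 12.3²) = 77.98
|L(j77)| = 1030 × 77 / (77.01 × 77.98) = 13.207
20 log₁₀(13.207) = 22.42 dB

22.4 dB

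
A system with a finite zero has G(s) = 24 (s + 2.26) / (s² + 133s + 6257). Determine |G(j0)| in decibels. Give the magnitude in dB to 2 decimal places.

G(0) = 24 × 2.26 / 6257 = 0.0086687
20 log₁₀(0.0086687) = -41.241 dB

-41.24 dB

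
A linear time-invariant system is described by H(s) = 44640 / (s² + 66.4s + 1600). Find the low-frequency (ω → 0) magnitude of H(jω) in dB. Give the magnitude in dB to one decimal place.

28.9 dB

H(0) = 44640 / 1600 = 27.9
20 log₁₀(27.9) = 28.91 dB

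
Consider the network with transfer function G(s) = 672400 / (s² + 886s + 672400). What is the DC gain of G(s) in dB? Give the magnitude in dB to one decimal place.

G(0) = 672400 / 672400 = 1
20 log₁₀(1) = 0.00 dB

0.0 dB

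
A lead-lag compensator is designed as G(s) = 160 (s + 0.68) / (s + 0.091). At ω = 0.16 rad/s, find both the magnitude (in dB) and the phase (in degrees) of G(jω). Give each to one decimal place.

|j0.16 + 0.68| = √(0.16² + 0.68²) = 0.6986
|j0.16 + 0.091| = √(0.16² + 0.091²) = 0.1841
|G(j0.16)| = 160 × 0.6986 / 0.1841 = 607.23
20 log₁₀(607.23) = 55.67 dB
∠(j0.16 + 0.68) = arctan(0.16/0.68) = 13.24°
∠(j0.16 + 0.091) = arctan(0.16/0.091) = 60.37°
∠G(j0.16) = 13.24° − 60.37° = -47.13°

|G| = 55.7 dB, ∠G = -47.1°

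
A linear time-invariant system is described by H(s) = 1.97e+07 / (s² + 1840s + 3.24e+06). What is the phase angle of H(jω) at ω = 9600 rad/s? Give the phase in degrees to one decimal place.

∠[(j9600)² + 1840(j9600) + 3.24e+06] = ∠[-8.892e+07 + j1.7664e+07] = 168.76°
∠H(j9600) = −168.76° = -168.76°

-168.8°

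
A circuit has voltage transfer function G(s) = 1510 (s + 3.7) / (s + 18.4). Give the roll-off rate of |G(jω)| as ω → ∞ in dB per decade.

0 dB/decade

With 1 zero and 1 pole, the high-frequency asymptotic slope is 20 × (1 − 1) = 0 dB/decade.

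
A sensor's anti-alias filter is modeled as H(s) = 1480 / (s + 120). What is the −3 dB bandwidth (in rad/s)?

For a single-pole low-pass, the −3 dB point is at the pole: ω = 120 rad/s.

120 rad/s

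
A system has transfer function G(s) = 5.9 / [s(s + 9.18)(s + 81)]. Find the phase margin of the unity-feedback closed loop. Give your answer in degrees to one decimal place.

89.9°

Gain crossover: |G(jω)| = 1 at ω ≈ 0.00793 rad/sec.
∠G(j0.00793) = −90° − arctan(0.00793/9.18) − arctan(0.00793/81) ≈ -90.06°
PM = 180° + (-90.06°) = 89.94°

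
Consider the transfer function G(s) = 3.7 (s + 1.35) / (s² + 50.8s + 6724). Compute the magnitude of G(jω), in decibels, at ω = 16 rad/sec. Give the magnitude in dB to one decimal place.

|j16 + 1.35| = √(16² + 1.35²) = 16.06
|(j16)² + 50.8(j16) + 6724| = |6468 + j812.8| = 6519
|G(j16)| = 3.7 × 16.06 / 6519 = 0.0091136
20 log₁₀(0.0091136) = -40.81 dB

-40.8 dB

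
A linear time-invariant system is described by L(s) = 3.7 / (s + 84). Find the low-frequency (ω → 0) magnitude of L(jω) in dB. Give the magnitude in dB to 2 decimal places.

L(0) = 3.7 / 84 = 0.044048
20 log₁₀(0.044048) = -27.122 dB

-27.12 dB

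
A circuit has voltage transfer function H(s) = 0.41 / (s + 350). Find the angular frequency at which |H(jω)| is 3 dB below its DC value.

350 rad/s

For a single-pole low-pass, the −3 dB point is at the pole: ω = 350 rad/s.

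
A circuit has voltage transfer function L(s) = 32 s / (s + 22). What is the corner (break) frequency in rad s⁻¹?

The single real pole at s = −22 gives a corner at ω = 22 rad s⁻¹.

22 rad s⁻¹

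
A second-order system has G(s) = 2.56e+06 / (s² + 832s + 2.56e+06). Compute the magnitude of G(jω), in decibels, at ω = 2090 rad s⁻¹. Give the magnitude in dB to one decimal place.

|(j2090)² + 832(j2090) + 2.56e+06| = |-1.8081e+06 + j1.7389e+06| = 2.509e+06
|G(j2090)| = 2.56e+06 / 2.509e+06 = 1.0205
20 log₁₀(1.0205) = 0.18 dB

0.2 dB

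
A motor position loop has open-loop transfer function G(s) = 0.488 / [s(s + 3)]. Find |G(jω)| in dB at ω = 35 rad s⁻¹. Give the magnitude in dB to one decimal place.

|j35 + 3| = √(35² + 3²) = 35.13
|j35| = 35
|G(j35)| = 0.488 / (35.13 × 35) = 0.00039691
20 log₁₀(0.00039691) = -68.03 dB

-68.0 dB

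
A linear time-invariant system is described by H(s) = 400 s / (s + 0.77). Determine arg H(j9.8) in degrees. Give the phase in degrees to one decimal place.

4.5 deg

∠(j9.8) = 90.00°
∠(j9.8 + 0.77) = arctan(9.8/0.77) = 85.51°
∠H(j9.8) = 90.00° − 85.51° = 4.49°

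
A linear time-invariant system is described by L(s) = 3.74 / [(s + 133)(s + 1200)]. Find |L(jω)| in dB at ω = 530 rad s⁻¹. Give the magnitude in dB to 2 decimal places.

-105.65 dB

|j530 + 133| = √(530² + 133²) = 546.4
|j530 + 1200| = √(530² + 1200²) = 1312
|L(j530)| = 3.74 / (546.4 × 1312) = 5.2174e-06
20 log₁₀(5.2174e-06) = -105.651 dB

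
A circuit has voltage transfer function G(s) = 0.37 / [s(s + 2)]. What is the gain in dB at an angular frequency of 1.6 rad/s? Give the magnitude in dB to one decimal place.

|j1.6 + 2| = √(1.6² + 2²) = 2.561
|j1.6| = 1.6
|G(j1.6)| = 0.37 / (2.561 × 1.6) = 0.090288
20 log₁₀(0.090288) = -20.89 dB

-20.9 dB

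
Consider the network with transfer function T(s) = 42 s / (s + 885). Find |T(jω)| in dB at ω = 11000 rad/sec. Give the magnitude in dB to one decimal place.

|j11000| = 1.1e+04
|j11000 + 885| = √(11000² + 885²) = 1.104e+04
|T(j11000)| = 42 × 1.1e+04 / 1.104e+04 = 41.865
20 log₁₀(41.865) = 32.44 dB

32.4 dB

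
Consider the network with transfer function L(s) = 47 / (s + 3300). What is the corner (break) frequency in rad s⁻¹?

The single real pole at s = −3300 gives a corner at ω = 3300 rad s⁻¹.

3300 rad s⁻¹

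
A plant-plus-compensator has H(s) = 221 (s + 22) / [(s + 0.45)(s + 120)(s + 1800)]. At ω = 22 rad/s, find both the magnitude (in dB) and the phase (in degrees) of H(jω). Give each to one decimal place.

|j22 + 22| = √(22² + 22²) = 31.11
|j22 + 0.45| = √(22² + 0.45²) = 22
|j22 + 120| = √(22² + 120²) = 122
|j22 + 1800| = √(22² + 1800²) = 1800
|H(j22)| = 221 × 31.11 / (22 × 122 × 1800) = 0.0014228
20 log₁₀(0.0014228) = -56.94 dB
∠(j22 + 22) = arctan(22/22) = 45.00°
∠(j22 + 0.45) = arctan(22/0.45) = 88.83°
∠(j22 + 120) = arctan(22/120) = 10.39°
∠(j22 + 1800) = arctan(22/1800) = 0.70°
∠H(j22) = 45.00° − (88.83° + 10.39° + 0.70°) = -54.92°

|H| = -56.9 dB, ∠H = -54.9 deg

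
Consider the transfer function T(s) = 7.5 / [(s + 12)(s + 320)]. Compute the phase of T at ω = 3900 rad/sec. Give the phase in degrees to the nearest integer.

∠(j3900 + 12) = arctan(3900/12) = 89.82°
∠(j3900 + 320) = arctan(3900/320) = 85.31°
∠T(j3900) = − (89.82° + 85.31°) = -175.13°

-175°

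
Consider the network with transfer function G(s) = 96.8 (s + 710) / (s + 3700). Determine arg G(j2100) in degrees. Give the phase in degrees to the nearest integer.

42°

∠(j2100 + 710) = arctan(2100/710) = 71.32°
∠(j2100 + 3700) = arctan(2100/3700) = 29.58°
∠G(j2100) = 71.32° − 29.58° = 41.74°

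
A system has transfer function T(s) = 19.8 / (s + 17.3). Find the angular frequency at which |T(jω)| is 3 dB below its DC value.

For a single-pole low-pass, the −3 dB point is at the pole: ω = 17.3 rad/s.

17.3 rad/s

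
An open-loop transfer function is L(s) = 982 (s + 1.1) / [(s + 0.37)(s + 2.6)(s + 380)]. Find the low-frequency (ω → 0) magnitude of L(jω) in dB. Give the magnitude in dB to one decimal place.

9.4 dB

L(0) = 982 × 1.1 / (0.37 × 2.6 × 380) = 2.9549
20 log₁₀(2.9549) = 9.41 dB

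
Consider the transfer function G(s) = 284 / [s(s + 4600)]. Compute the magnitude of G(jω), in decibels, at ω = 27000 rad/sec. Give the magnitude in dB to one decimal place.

-128.3 dB

|j27000 + 4600| = √(27000² + 4600²) = 2.739e+04
|j27000| = 2.7e+04
|G(j27000)| = 284 / (2.739e+04 × 2.7e+04) = 3.8404e-07
20 log₁₀(3.8404e-07) = -128.31 dB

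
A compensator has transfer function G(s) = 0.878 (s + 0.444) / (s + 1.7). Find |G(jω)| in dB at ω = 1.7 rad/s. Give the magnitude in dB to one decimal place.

|j1.7 + 0.444| = √(1.7² + 0.444²) = 1.757
|j1.7 + 1.7| = √(1.7² + 1.7²) = 2.404
|G(j1.7)| = 0.878 × 1.757 / 2.404 = 0.64167
20 log₁₀(0.64167) = -3.85 dB

-3.9 dB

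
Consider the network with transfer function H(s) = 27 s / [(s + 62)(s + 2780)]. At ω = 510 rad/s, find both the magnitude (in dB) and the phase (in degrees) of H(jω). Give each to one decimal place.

|H| = -40.5 dB, ∠H = -3.5°

|j510| = 510
|j510 + 62| = √(510² + 62²) = 513.8
|j510 + 2780| = √(510² + 2780²) = 2826
|H(j510)| = 27 × 510 / (513.8 × 2826) = 0.009483
20 log₁₀(0.009483) = -40.46 dB
∠(j510) = 90.00°
∠(j510 + 62) = arctan(510/62) = 83.07°
∠(j510 + 2780) = arctan(510/2780) = 10.40°
∠H(j510) = 90.00° − (83.07° + 10.40°) = -3.46°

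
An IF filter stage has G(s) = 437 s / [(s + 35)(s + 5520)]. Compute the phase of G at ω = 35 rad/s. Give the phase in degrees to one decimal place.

44.6 deg

∠(j35) = 90.00°
∠(j35 + 35) = arctan(35/35) = 45.00°
∠(j35 + 5520) = arctan(35/5520) = 0.36°
∠G(j35) = 90.00° − (45.00° + 0.36°) = 44.64°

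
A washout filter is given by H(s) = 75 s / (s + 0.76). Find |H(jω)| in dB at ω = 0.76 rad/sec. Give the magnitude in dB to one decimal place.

34.5 dB

|j0.76| = 0.76
|j0.76 + 0.76| = √(0.76² + 0.76²) = 1.075
|H(j0.76)| = 75 × 0.76 / 1.075 = 53.033
20 log₁₀(53.033) = 34.49 dB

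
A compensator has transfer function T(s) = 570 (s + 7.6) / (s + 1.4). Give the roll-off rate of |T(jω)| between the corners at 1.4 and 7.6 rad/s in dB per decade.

-20 dB/decade

In this band the factors already past their corner are: pole at 1.4; net slope = -20 dB/decade.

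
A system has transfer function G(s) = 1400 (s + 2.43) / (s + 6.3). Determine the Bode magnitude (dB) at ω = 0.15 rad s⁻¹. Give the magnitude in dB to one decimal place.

54.7 dB

|j0.15 + 2.43| = √(0.15² + 2.43²) = 2.435
|j0.15 + 6.3| = √(0.15² + 6.3²) = 6.302
|G(j0.15)| = 1400 × 2.435 / 6.302 = 540.87
20 log₁₀(540.87) = 54.66 dB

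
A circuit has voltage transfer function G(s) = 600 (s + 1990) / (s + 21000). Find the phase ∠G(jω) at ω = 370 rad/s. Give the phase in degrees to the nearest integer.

∠(j370 + 1990) = arctan(370/1990) = 10.53°
∠(j370 + 21000) = arctan(370/21000) = 1.01°
∠G(j370) = 10.53° − 1.01° = 9.52°

10 deg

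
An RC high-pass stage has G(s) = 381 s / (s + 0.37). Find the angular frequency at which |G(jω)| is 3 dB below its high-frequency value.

For a single-pole high-pass, the −3 dB point is at the pole: ω = 0.37 rad/s.

0.37 rad/s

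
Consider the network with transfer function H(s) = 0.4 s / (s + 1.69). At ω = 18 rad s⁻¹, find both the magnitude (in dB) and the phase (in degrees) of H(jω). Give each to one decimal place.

|j18| = 18
|j18 + 1.69| = √(18² + 1.69²) = 18.08
|H(j18)| = 0.4 × 18 / 18.08 = 0.39825
20 log₁₀(0.39825) = -8.00 dB
∠(j18) = 90.00°
∠(j18 + 1.69) = arctan(18/1.69) = 84.64°
∠H(j18) = 90.00° − 84.64° = 5.36°

|H| = -8.0 dB, ∠H = 5.4°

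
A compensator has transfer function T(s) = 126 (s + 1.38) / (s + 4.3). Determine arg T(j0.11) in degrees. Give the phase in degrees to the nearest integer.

3°

∠(j0.11 + 1.38) = arctan(0.11/1.38) = 4.56°
∠(j0.11 + 4.3) = arctan(0.11/4.3) = 1.47°
∠T(j0.11) = 4.56° − 1.47° = 3.09°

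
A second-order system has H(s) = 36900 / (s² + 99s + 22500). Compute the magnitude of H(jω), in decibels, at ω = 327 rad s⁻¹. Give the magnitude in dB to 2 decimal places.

|(j327)² + 99(j327) + 22500| = |-84429 + j32373| = 9.042e+04
|H(j327)| = 36900 / 9.042e+04 = 0.40808
20 log₁₀(0.40808) = -7.785 dB

-7.79 dB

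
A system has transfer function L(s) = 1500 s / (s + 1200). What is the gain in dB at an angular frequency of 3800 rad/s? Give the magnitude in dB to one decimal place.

63.1 dB

|j3800| = 3800
|j3800 + 1200| = √(3800² + 1200²) = 3985
|L(j3800)| = 1500 × 3800 / 3985 = 1430.4
20 log₁₀(1430.4) = 63.11 dB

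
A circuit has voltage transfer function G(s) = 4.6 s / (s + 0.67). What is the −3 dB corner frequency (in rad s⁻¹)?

0.67 rad s⁻¹

For a single-pole high-pass, the −3 dB point is at the pole: ω = 0.67 rad s⁻¹.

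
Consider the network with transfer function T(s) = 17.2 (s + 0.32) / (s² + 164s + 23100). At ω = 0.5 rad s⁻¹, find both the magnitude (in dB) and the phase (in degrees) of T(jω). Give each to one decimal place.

|T| = -67.1 dB, ∠T = 57.2°

|j0.5 + 0.32| = √(0.5² + 0.32²) = 0.5936
|(j0.5)² + 164(j0.5) + 23100| = |23100 + j82| = 2.31e+04
|T(j0.5)| = 17.2 × 0.5936 / 2.31e+04 = 0.00044201
20 log₁₀(0.00044201) = -67.09 dB
∠(j0.5 + 0.32) = arctan(0.5/0.32) = 57.38°
∠[(j0.5)² + 164(j0.5) + 23100] = ∠[23100 + j82] = 0.20°
∠T(j0.5) = 57.38° − 0.20° = 57.18°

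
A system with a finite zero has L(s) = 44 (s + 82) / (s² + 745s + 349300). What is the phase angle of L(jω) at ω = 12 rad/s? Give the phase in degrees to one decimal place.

∠(j12 + 82) = arctan(12/82) = 8.33°
∠[(j12)² + 745(j12) + 349300] = ∠[3.4916e+05 + j8940] = 1.47°
∠L(j12) = 8.33° − 1.47° = 6.86°

6.9°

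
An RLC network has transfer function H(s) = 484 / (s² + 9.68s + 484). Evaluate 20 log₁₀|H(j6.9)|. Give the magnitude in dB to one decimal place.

|(j6.9)² + 9.68(j6.9) + 484| = |436.39 + j66.792| = 441.5
|H(j6.9)| = 484 / 441.5 = 1.0963
20 log₁₀(1.0963) = 0.80 dB

0.8 dB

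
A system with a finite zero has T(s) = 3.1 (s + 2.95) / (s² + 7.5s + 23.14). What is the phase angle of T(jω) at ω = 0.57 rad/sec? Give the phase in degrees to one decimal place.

0.3°

∠(j0.57 + 2.95) = arctan(0.57/2.95) = 10.94°
∠[(j0.57)² + 7.5(j0.57) + 23.14] = ∠[22.815 + j4.275] = 10.61°
∠T(j0.57) = 10.94° − 10.61° = 0.32°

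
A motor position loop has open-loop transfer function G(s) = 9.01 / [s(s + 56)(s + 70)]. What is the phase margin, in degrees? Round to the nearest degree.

90°

Gain crossover: |G(jω)| = 1 at ω ≈ 0.0023 rad/s.
∠G(j0.0023) = −90° − arctan(0.0023/56) − arctan(0.0023/70) ≈ -90.00°
PM = 180° + (-90.00°) = 90.00°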